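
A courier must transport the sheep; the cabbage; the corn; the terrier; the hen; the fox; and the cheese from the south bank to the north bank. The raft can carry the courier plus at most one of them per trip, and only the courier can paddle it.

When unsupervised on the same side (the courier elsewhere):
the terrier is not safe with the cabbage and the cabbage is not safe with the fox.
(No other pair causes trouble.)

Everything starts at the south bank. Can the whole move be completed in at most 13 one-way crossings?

No

Counting alone: the courier can take at most 1 across per trip to the north bank, so moving all 7 needs at least 7 loaded trips out, with a return between consecutive ones — at least 13 crossings.
The safety rule pushes this higher. Following every safe sequence of crossings, the most of the 7 that can be at the north bank as the raft arrives there on crossing 13 is 6 — never all 7.
So the move cannot be finished within 13 crossings. (The shortest complete plan takes 15:)
1. Courier goes to the north bank with the cabbage.  [the south bank: the cheese, the corn, the fox, the hen, the sheep, the terrier | the north bank: the cabbage]
2. Courier goes back to the south bank alone.  [the south bank: the cheese, the corn, the fox, the hen, the sheep, the terrier | the north bank: the cabbage]
3. Courier goes to the north bank with the sheep.  [the south bank: the cheese, the corn, the fox, the hen, the terrier | the north bank: the cabbage, the sheep]
4. Courier goes back to the south bank alone.  [the south bank: the cheese, the corn, the fox, the hen, the terrier | the north bank: the cabbage, the sheep]
5. Courier goes to the north bank with the corn.  [the south bank: the cheese, the fox, the hen, the terrier | the north bank: the cabbage, the corn, the sheep]
6. Courier goes back to the south bank alone.  [the south bank: the cheese, the fox, the hen, the terrier | the north bank: the cabbage, the corn, the sheep]
7. Courier goes to the north bank with the terrier.  [the south bank: the cheese, the fox, the hen | the north bank: the cabbage, the corn, the sheep, the terrier]
8. Courier goes back to the south bank with the cabbage.  [the south bank: the cabbage, the cheese, the fox, the hen | the north bank: the corn, the sheep, the terrier]
9. Courier goes to the north bank with the fox.  [the south bank: the cabbage, the cheese, the hen | the north bank: the corn, the fox, the sheep, the terrier]
10. Courier goes back to the south bank alone.  [the south bank: the cabbage, the cheese, the hen | the north bank: the corn, the fox, the sheep, the terrier]
11. Courier goes to the north bank with the hen.  [the south bank: the cabbage, the cheese | the north bank: the corn, the fox, the hen, the sheep, the terrier]
12. Courier goes back to the south bank alone.  [the south bank: the cabbage, the cheese | the north bank: the corn, the fox, the hen, the sheep, the terrier]
13. Courier goes to the north bank with the cheese.  [the south bank: the cabbage | the north bank: the cheese, the corn, the fox, the hen, the sheep, the terrier]
14. Courier goes back to the south bank alone.  [the south bank: the cabbage | the north bank: the cheese, the corn, the fox, the hen, the sheep, the terrier]
15. Courier goes to the north bank with the cabbage.  [the south bank: — | the north bank: the cabbage, the cheese, the corn, the fox, the hen, the sheep, the terrier]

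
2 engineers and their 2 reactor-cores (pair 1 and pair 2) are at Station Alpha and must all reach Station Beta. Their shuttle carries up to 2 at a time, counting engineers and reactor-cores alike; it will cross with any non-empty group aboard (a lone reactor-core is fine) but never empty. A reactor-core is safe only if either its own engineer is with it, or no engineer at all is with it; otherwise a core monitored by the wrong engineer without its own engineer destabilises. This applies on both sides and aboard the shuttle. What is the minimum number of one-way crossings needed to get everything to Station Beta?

Counting alone: each trip to Station Beta takes at most 2 across and each return brings at least 1 back, so after t trips out (and t−1 returns) at most 2t − (t−1) of the 4 are across; that first reaches 4 at t = 3, so at least 5 crossings are needed.
The plan below uses exactly 5 crossings, so it is optimal:
1. engineer 1 and reactor-core 1 cross → Station Beta.
2. engineer 1 crosses ← Station Alpha.
3. engineer 1 and engineer 2 cross → Station Beta.
4. engineer 2 crosses ← Station Alpha.
5. engineer 2 and reactor-core 2 cross → Station Beta.

5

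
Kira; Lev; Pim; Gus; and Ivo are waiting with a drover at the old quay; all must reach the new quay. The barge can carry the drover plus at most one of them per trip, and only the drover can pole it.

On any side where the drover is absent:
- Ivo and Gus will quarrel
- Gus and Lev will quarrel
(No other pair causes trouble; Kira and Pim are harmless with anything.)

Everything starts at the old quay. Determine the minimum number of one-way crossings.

11

Counting alone: the drover can take at most 1 across per trip to the new quay, so moving all 5 needs at least 5 loaded trips out, with a return between consecutive ones — at least 9 crossings.
The safety rule pushes this higher. Following every safe sequence of crossings, the most of the 5 that can be at the new quay as the barge arrives there on crossing 9 is 4 — never all 5.
So no plan with fewer than 11 crossings exists, and this one achieves 11:
1. Drover goes to the new quay with Gus.  [the old quay: Ivo, Kira, Lev, Pim | the new quay: Gus]
2. Drover goes back to the old quay alone.  [the old quay: Ivo, Kira, Lev, Pim | the new quay: Gus]
3. Drover goes to the new quay with Kira.  [the old quay: Ivo, Lev, Pim | the new quay: Gus, Kira]
4. Drover goes back to the old quay alone.  [the old quay: Ivo, Lev, Pim | the new quay: Gus, Kira]
5. Drover goes to the new quay with Lev.  [the old quay: Ivo, Pim | the new quay: Gus, Kira, Lev]
6. Drover goes back to the old quay with Gus.  [the old quay: Gus, Ivo, Pim | the new quay: Kira, Lev]
7. Drover goes to the new quay with Ivo.  [the old quay: Gus, Pim | the new quay: Ivo, Kira, Lev]
8. Drover goes back to the old quay alone.  [the old quay: Gus, Pim | the new quay: Ivo, Kira, Lev]
9. Drover goes to the new quay with Pim.  [the old quay: Gus | the new quay: Ivo, Kira, Lev, Pim]
10. Drover goes back to the old quay alone.  [the old quay: Gus | the new quay: Ivo, Kira, Lev, Pim]
11. Drover goes to the new quay with Gus.  [the old quay: — | the new quay: Gus, Ivo, Kira, Lev, Pim]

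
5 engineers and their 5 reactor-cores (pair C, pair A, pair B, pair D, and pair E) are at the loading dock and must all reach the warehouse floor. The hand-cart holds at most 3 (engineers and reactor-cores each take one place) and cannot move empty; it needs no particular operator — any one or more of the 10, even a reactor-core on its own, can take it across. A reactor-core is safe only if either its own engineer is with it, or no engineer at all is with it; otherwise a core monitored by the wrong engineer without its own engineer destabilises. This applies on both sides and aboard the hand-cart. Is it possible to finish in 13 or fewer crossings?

Yes

Yes — this plan uses 11 crossings (≤ 13):
1. engineer C and reactor-core C cross → the warehouse floor.
2. engineer C crosses ← the loading dock.
3. reactor-core A, reactor-core B, and reactor-core D cross → the warehouse floor.
4. reactor-core C crosses ← the loading dock.
5. engineer A, engineer B, and engineer D cross → the warehouse floor.
6. engineer A and reactor-core A cross ← the loading dock.
7. engineer A, engineer C, and engineer E cross → the warehouse floor.
8. reactor-core B crosses ← the loading dock.
9. reactor-core A and reactor-core C cross → the warehouse floor.
10. reactor-core C crosses ← the loading dock.
11. reactor-core B, reactor-core C, and reactor-core E cross → the warehouse floor.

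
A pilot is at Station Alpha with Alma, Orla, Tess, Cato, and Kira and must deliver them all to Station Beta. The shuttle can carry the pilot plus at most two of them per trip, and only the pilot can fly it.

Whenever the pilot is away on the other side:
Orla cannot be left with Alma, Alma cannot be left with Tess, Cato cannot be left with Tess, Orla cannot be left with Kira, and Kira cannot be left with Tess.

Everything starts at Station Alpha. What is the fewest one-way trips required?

Counting alone: the pilot can take at most 2 across per trip to Station Beta, so moving all 5 needs at least 3 loaded trips out, with a return between consecutive ones — at least 5 crossings.
The safety rule pushes this higher. Following every safe sequence of crossings, the most of the 5 that can be at Station Beta as the shuttle arrives there on crossing 5 is 4 — never all 5.
So no plan with fewer than 7 crossings exists, and this one achieves 7:
1. Pilot goes to Station Beta with Orla and Tess.  [Station Alpha: Alma, Cato, Kira | Station Beta: Orla, Tess]
2. Pilot goes back to Station Alpha alone.  [Station Alpha: Alma, Cato, Kira | Station Beta: Orla, Tess]
3. Pilot goes to Station Beta with Alma.  [Station Alpha: Cato, Kira | Station Beta: Alma, Orla, Tess]
4. Pilot goes back to Station Alpha with Orla and Tess.  [Station Alpha: Cato, Kira, Orla, Tess | Station Beta: Alma]
5. Pilot goes to Station Beta with Cato and Kira.  [Station Alpha: Orla, Tess | Station Beta: Alma, Cato, Kira]
6. Pilot goes back to Station Alpha alone.  [Station Alpha: Orla, Tess | Station Beta: Alma, Cato, Kira]
7. Pilot goes to Station Beta with Orla and Tess.  [Station Alpha: — | Station Beta: Alma, Cato, Kira, Orla, Tess]

7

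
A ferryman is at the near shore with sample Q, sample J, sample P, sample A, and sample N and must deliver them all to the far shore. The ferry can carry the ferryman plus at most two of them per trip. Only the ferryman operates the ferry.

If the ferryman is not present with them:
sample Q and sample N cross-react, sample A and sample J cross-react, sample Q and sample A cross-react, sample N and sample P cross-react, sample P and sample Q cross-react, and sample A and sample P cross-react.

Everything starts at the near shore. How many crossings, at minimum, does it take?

impossible

Whatever the first load, the items left behind include a forbidden pair without the ferryman. No opening move is safe, so no plan exists.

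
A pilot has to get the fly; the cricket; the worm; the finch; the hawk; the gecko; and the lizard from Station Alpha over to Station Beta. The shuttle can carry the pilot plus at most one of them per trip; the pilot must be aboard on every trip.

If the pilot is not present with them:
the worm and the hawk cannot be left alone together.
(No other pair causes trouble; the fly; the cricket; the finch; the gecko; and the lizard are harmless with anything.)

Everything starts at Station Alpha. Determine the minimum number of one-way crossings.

13

Counting alone: the pilot can take at most 1 across per trip to Station Beta, so moving all 7 needs at least 7 loaded trips out, with a return between consecutive ones — at least 13 crossings.
The plan below uses exactly 13 crossings, so it is optimal:
1. Pilot goes to Station Beta with the worm.
2. Pilot goes back to Station Alpha alone.
3. Pilot goes to Station Beta with the fly.
4. Pilot goes back to Station Alpha alone.
5. Pilot goes to Station Beta with the cricket.
6. Pilot goes back to Station Alpha alone.
7. Pilot goes to Station Beta with the finch.
8. Pilot goes back to Station Alpha alone.
9. Pilot goes to Station Beta with the gecko.
10. Pilot goes back to Station Alpha alone.
11. Pilot goes to Station Beta with the lizard.
12. Pilot goes back to Station Alpha alone.
13. Pilot goes to Station Beta with the hawk.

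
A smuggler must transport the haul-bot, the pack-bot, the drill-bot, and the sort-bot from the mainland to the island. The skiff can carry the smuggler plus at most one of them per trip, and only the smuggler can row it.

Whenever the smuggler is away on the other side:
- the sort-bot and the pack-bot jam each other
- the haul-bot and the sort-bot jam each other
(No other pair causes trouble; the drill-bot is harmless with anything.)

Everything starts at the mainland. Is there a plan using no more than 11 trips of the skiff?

Yes

Yes — this plan uses 9 crossings (≤ 11):
1. Smuggler goes to the island with the sort-bot.
2. Smuggler goes back to the mainland alone.
3. Smuggler goes to the island with the haul-bot.
4. Smuggler goes back to the mainland with the sort-bot.
5. Smuggler goes to the island with the pack-bot.
6. Smuggler goes back to the mainland alone.
7. Smuggler goes to the island with the drill-bot.
8. Smuggler goes back to the mainland alone.
9. Smuggler goes to the island with the sort-bot.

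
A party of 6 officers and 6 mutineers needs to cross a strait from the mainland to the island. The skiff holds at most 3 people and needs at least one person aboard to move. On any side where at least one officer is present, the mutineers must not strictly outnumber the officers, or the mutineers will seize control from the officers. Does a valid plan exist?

Following every safe sequence of crossings from the start, the most of the 12 that can be at the island as the skiff arrives there on crossings 1, 3, 5 is 3, 5, 6 respectively; the best ever achieved is 6 of 12.
From crossing 7 on, no configuration arises that was not already reachable earlier: only 17 distinct safe configurations (who is on which side, and where the skiff is) can ever be reached, none of them has everyone across, and every continuation just revisits them. They are: 0 officers + 0 mutineers across (skiff back at the start); 0 officers + 1 mutineer across (skiff there); 0 officers + 1 mutineer across (skiff back at the start); 0 officers + 2 mutineers across (skiff there); 0 officers + 2 mutineers across (skiff back at the start); 0 officers + 3 mutineers across (skiff there); 0 officers + 3 mutineers across (skiff back at the start); 0 officers + 4 mutineers across (skiff there); 0 officers + 4 mutineers across (skiff back at the start); 0 officers + 5 mutineers across (skiff there); 0 officers + 5 mutineers across (skiff back at the start); 0 officers + 6 mutineers across (skiff there); 1 officer + 1 mutineer across (skiff there); 1 officer + 1 mutineer across (skiff back at the start); 2 officers + 2 mutineers across (skiff there); 2 officers + 2 mutineers across (skiff back at the start); 3 officers + 3 mutineers across (skiff there). So no valid plan exists.

No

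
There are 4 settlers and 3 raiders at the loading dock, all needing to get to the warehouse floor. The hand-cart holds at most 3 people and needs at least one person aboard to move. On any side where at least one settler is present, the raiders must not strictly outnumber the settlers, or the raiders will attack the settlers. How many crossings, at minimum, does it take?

Counting alone: each trip to the warehouse floor takes at most 3 across and each return brings at least 1 back, so after t trips out (and t−1 returns) at most 3t − (t−1) of the 7 are across; that first reaches 7 at t = 3, so at least 5 crossings are needed.
The plan below uses exactly 5 crossings, so it is optimal:
1. 3 raiders → the warehouse floor.  (the loading dock: 4S 0R; the warehouse floor: 0S 3R)
2. 1 raider ← the loading dock.  (the loading dock: 4S 1R; the warehouse floor: 0S 2R)
3. 3 settlers → the warehouse floor.  (the loading dock: 1S 1R; the warehouse floor: 3S 2R)
4. 1 settler ← the loading dock.  (the loading dock: 2S 1R; the warehouse floor: 2S 2R)
5. 2 settlers and 1 raider → the warehouse floor.  (the loading dock: 0S 0R; the warehouse floor: 4S 3R)

5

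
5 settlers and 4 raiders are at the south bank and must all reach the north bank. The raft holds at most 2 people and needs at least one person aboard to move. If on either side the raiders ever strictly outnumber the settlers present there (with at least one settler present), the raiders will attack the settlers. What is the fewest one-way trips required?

Counting alone: each trip to the north bank takes at most 2 across and each return brings at least 1 back, so after t trips out (and t−1 returns) at most 2t − (t−1) of the 9 are across; that first reaches 9 at t = 8, so at least 15 crossings are needed.
The plan below uses exactly 15 crossings, so it is optimal:
1. 2 raiders → the north bank.  (the south bank: 5S 2R; the north bank: 0S 2R)
2. 1 raider ← the south bank.  (the south bank: 5S 3R; the north bank: 0S 1R)
3. 2 raiders → the north bank.  (the south bank: 5S 1R; the north bank: 0S 3R)
4. 1 raider ← the south bank.  (the south bank: 5S 2R; the north bank: 0S 2R)
5. 2 settlers → the north bank.  (the south bank: 3S 2R; the north bank: 2S 2R)
6. 1 raider ← the south bank.  (the south bank: 3S 3R; the north bank: 2S 1R)
7. 1 settler and 1 raider → the north bank.  (the south bank: 2S 2R; the north bank: 3S 2R)
8. 1 settler ← the south bank.  (the south bank: 3S 2R; the north bank: 2S 2R)
9. 1 settler and 1 raider → the north bank.  (the south bank: 2S 1R; the north bank: 3S 3R)
10. 1 raider ← the south bank.  (the south bank: 2S 2R; the north bank: 3S 2R)
11. 1 settler and 1 raider → the north bank.  (the south bank: 1S 1R; the north bank: 4S 3R)
12. 1 settler ← the south bank.  (the south bank: 2S 1R; the north bank: 3S 3R)
13. 1 settler and 1 raider → the north bank.  (the south bank: 1S 0R; the north bank: 4S 4R)
14. 1 raider ← the south bank.  (the south bank: 1S 1R; the north bank: 4S 3R)
15. 1 settler and 1 raider → the north bank.  (the south bank: 0S 0R; the north bank: 5S 4R)

15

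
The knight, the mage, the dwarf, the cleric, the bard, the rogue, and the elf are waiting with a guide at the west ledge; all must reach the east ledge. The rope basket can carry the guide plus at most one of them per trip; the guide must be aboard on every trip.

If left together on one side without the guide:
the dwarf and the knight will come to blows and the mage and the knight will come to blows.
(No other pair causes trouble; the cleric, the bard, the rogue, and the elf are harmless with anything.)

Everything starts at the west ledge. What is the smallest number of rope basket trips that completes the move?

15

Counting alone: the guide can take at most 1 across per trip to the east ledge, so moving all 7 needs at least 7 loaded trips out, with a return between consecutive ones — at least 13 crossings.
The safety rule pushes this higher. Following every safe sequence of crossings, the most of the 7 that can be at the east ledge as the rope basket arrives there on crossing 13 is 6 — never all 7.
So no plan with fewer than 15 crossings exists, and this one achieves 15:
1. Guide goes to the east ledge with the knight.
2. Guide goes back to the west ledge alone.
3. Guide goes to the east ledge with the mage.
4. Guide goes back to the west ledge with the knight.
5. Guide goes to the east ledge with the dwarf.
6. Guide goes back to the west ledge alone.
7. Guide goes to the east ledge with the cleric.
8. Guide goes back to the west ledge alone.
9. Guide goes to the east ledge with the bard.
10. Guide goes back to the west ledge alone.
11. Guide goes to the east ledge with the rogue.
12. Guide goes back to the west ledge alone.
13. Guide goes to the east ledge with the elf.
14. Guide goes back to the west ledge alone.
15. Guide goes to the east ledge with the knight.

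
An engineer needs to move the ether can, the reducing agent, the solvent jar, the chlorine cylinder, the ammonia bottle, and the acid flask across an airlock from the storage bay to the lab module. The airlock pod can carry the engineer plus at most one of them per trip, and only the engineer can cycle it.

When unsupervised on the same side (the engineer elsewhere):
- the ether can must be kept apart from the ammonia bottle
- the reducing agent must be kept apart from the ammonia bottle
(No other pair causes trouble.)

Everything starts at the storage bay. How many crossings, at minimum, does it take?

Counting alone: the engineer can take at most 1 across per trip to the lab module, so moving all 6 needs at least 6 loaded trips out, with a return between consecutive ones — at least 11 crossings.
The safety rule pushes this higher. Following every safe sequence of crossings, the most of the 6 that can be at the lab module as the airlock pod arrives there on crossing 11 is 5 — never all 6.
So no plan with fewer than 13 crossings exists, and this one achieves 13:
1. Engineer goes to the lab module with the ammonia bottle.  [the storage bay: the acid flask, the chlorine cylinder, the ether can, the reducing agent, the solvent jar | the lab module: the ammonia bottle]
2. Engineer goes back to the storage bay alone.  [the storage bay: the acid flask, the chlorine cylinder, the ether can, the reducing agent, the solvent jar | the lab module: the ammonia bottle]
3. Engineer goes to the lab module with the ether can.  [the storage bay: the acid flask, the chlorine cylinder, the reducing agent, the solvent jar | the lab module: the ammonia bottle, the ether can]
4. Engineer goes back to the storage bay with the ammonia bottle.  [the storage bay: the acid flask, the ammonia bottle, the chlorine cylinder, the reducing agent, the solvent jar | the lab module: the ether can]
5. Engineer goes to the lab module with the reducing agent.  [the storage bay: the acid flask, the ammonia bottle, the chlorine cylinder, the solvent jar | the lab module: the ether can, the reducing agent]
6. Engineer goes back to the storage bay alone.  [the storage bay: the acid flask, the ammonia bottle, the chlorine cylinder, the solvent jar | the lab module: the ether can, the reducing agent]
7. Engineer goes to the lab module with the solvent jar.  [the storage bay: the acid flask, the ammonia bottle, the chlorine cylinder | the lab module: the ether can, the reducing agent, the solvent jar]
8. Engineer goes back to the storage bay alone.  [the storage bay: the acid flask, the ammonia bottle, the chlorine cylinder | the lab module: the ether can, the reducing agent, the solvent jar]
9. Engineer goes to the lab module with the chlorine cylinder.  [the storage bay: the acid flask, the ammonia bottle | the lab module: the chlorine cylinder, the ether can, the reducing agent, the solvent jar]
10. Engineer goes back to the storage bay alone.  [the storage bay: the acid flask, the ammonia bottle | the lab module: the chlorine cylinder, the ether can, the reducing agent, the solvent jar]
11. Engineer goes to the lab module with the acid flask.  [the storage bay: the ammonia bottle | the lab module: the acid flask, the chlorine cylinder, the ether can, the reducing agent, the solvent jar]
12. Engineer goes back to the storage bay alone.  [the storage bay: the ammonia bottle | the lab module: the acid flask, the chlorine cylinder, the ether can, the reducing agent, the solvent jar]
13. Engineer goes to the lab module with the ammonia bottle.  [the storage bay: — | the lab module: the acid flask, the ammonia bottle, the chlorine cylinder, the ether can, the reducing agent, the solvent jar]

13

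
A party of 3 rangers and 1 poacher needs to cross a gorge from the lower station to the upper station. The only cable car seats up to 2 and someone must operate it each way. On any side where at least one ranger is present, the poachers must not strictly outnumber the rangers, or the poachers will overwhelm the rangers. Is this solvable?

1. 1 ranger and 1 poacher → the upper station.  (the lower station: 2R 0P; the upper station: 1R 1P)
2. 1 poacher ← the lower station.  (the lower station: 2R 1P; the upper station: 1R 0P)
3. 1 ranger and 1 poacher → the upper station.  (the lower station: 1R 0P; the upper station: 2R 1P)
4. 1 poacher ← the lower station.  (the lower station: 1R 1P; the upper station: 2R 0P)
5. 1 ranger and 1 poacher → the upper station.  (the lower station: 0R 0P; the upper station: 3R 1P)

Yes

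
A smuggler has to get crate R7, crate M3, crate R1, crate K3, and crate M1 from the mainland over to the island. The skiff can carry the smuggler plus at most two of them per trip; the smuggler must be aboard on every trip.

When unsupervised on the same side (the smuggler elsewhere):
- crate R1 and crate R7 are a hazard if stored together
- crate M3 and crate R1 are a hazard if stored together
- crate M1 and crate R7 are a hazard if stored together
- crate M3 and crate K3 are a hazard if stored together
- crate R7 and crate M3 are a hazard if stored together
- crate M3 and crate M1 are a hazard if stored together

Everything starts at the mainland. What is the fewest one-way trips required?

Counting alone: the smuggler can take at most 2 across per trip to the island, so moving all 5 needs at least 3 loaded trips out, with a return between consecutive ones — at least 5 crossings.
The safety rule pushes this higher. Following every safe sequence of crossings, the most of the 5 that can be at the island as the skiff arrives there on crossing 5 is 4 — never all 5.
So no plan with fewer than 7 crossings exists, and this one achieves 7:
1. Smuggler goes to the island with crate M3 and crate R7.  [the mainland: crate K3, crate M1, crate R1 | the island: crate M3, crate R7]
2. Smuggler goes back to the mainland with crate R7.  [the mainland: crate K3, crate M1, crate R1, crate R7 | the island: crate M3]
3. Smuggler goes to the island with crate K3 and crate R7.  [the mainland: crate M1, crate R1 | the island: crate K3, crate M3, crate R7]
4. Smuggler goes back to the mainland with crate M3.  [the mainland: crate M1, crate M3, crate R1 | the island: crate K3, crate R7]
5. Smuggler goes to the island with crate M1 and crate R1.  [the mainland: crate M3 | the island: crate K3, crate M1, crate R1, crate R7]
6. Smuggler goes back to the mainland with crate R7.  [the mainland: crate M3, crate R7 | the island: crate K3, crate M1, crate R1]
7. Smuggler goes to the island with crate M3 and crate R7.  [the mainland: — | the island: crate K3, crate M1, crate M3, crate R1, crate R7]

7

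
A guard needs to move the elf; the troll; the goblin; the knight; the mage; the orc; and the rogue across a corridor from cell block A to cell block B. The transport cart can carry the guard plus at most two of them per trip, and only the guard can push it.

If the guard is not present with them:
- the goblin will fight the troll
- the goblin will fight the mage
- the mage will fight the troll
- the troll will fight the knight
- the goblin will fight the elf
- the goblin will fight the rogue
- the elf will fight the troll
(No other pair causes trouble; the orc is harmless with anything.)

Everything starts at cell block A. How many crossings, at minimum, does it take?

Counting alone: the guard can take at most 2 across per trip to cell block B, so moving all 7 needs at least 4 loaded trips out, with a return between consecutive ones — at least 7 crossings.
The safety rule pushes this higher. Following every safe sequence of crossings, the most of the 7 that can be at cell block B as the transport cart arrives there on crossings 7, 9 is 5, 6 respectively — never all 7.
So no plan with fewer than 11 crossings exists, and this one achieves 11:
1. Guard goes to cell block B with the goblin and the troll.  [cell block A: the elf, the knight, the mage, the orc, the rogue | cell block B: the goblin, the troll]
2. Guard goes back to cell block A with the troll.  [cell block A: the elf, the knight, the mage, the orc, the rogue, the troll | cell block B: the goblin]
3. Guard goes to cell block B with the knight and the troll.  [cell block A: the elf, the mage, the orc, the rogue | cell block B: the goblin, the knight, the troll]
4. Guard goes back to cell block A with the troll.  [cell block A: the elf, the mage, the orc, the rogue, the troll | cell block B: the goblin, the knight]
5. Guard goes to cell block B with the elf and the mage.  [cell block A: the orc, the rogue, the troll | cell block B: the elf, the goblin, the knight, the mage]
6. Guard goes back to cell block A with the goblin.  [cell block A: the goblin, the orc, the rogue, the troll | cell block B: the elf, the knight, the mage]
7. Guard goes to cell block B with the rogue and the troll.  [cell block A: the goblin, the orc | cell block B: the elf, the knight, the mage, the rogue, the troll]
8. Guard goes back to cell block A with the troll.  [cell block A: the goblin, the orc, the troll | cell block B: the elf, the knight, the mage, the rogue]
9. Guard goes to cell block B with the orc and the troll.  [cell block A: the goblin | cell block B: the elf, the knight, the mage, the orc, the rogue, the troll]
10. Guard goes back to cell block A with the troll.  [cell block A: the goblin, the troll | cell block B: the elf, the knight, the mage, the orc, the rogue]
11. Guard goes to cell block B with the goblin and the troll.  [cell block A: — | cell block B: the elf, the goblin, the knight, the mage, the orc, the rogue, the troll]

11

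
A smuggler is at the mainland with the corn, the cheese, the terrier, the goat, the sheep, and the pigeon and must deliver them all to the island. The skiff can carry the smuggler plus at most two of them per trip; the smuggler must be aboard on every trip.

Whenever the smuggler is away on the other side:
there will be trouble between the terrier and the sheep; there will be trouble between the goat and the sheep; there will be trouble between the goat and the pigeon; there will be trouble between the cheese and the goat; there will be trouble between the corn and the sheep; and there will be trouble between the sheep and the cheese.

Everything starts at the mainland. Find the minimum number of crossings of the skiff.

Counting alone: the smuggler can take at most 2 across per trip to the island, so moving all 6 needs at least 3 loaded trips out, with a return between consecutive ones — at least 5 crossings.
The safety rule pushes this higher. Following every safe sequence of crossings, the most of the 6 that can be at the island as the skiff arrives there on crossings 5, 7 is 4, 5 respectively — never all 6.
So no plan with fewer than 9 crossings exists, and this one achieves 9:
1. Smuggler goes to the island with the goat and the sheep.
2. Smuggler goes back to the mainland with the goat.
3. Smuggler goes to the island with the corn and the goat.
4. Smuggler goes back to the mainland with the sheep.
5. Smuggler goes to the island with the cheese and the terrier.
6. Smuggler goes back to the mainland with the cheese.
7. Smuggler goes to the island with the cheese and the pigeon.
8. Smuggler goes back to the mainland with the goat.
9. Smuggler goes to the island with the goat and the sheep.

9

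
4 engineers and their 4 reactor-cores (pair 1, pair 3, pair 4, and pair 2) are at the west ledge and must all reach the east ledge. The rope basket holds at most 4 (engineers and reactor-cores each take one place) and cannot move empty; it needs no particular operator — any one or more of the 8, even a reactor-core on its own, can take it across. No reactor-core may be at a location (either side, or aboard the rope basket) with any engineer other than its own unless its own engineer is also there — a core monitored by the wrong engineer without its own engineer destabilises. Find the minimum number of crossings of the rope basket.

Counting alone: each trip to the east ledge takes at most 4 across and each return brings at least 1 back, so after t trips out (and t−1 returns) at most 4t − (t−1) of the 8 are across; that first reaches 8 at t = 3, so at least 5 crossings are needed.
The plan below uses exactly 5 crossings, so it is optimal:
1. engineer 1 and reactor-core 1 cross → the east ledge.
2. engineer 1 crosses ← the west ledge.
3. engineer 1, engineer 2, engineer 3, and engineer 4 cross → the east ledge.
4. reactor-core 1 crosses ← the west ledge.
5. reactor-core 1, reactor-core 2, reactor-core 3, and reactor-core 4 cross → the east ledge.

5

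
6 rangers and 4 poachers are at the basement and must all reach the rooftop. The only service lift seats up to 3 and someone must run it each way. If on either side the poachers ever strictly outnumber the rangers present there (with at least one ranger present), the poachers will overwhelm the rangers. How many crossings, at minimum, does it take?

Counting alone: each trip to the rooftop takes at most 3 across and each return brings at least 1 back, so after t trips out (and t−1 returns) at most 3t − (t−1) of the 10 are across; that first reaches 10 at t = 5, so at least 9 crossings are needed.
The plan below uses exactly 9 crossings, so it is optimal:
1. 2 poachers → the rooftop.  (the basement: 6R 2P; the rooftop: 0R 2P)
2. 1 poacher ← the basement.  (the basement: 6R 3P; the rooftop: 0R 1P)
3. 3 poachers → the rooftop.  (the basement: 6R 0P; the rooftop: 0R 4P)
4. 1 poacher ← the basement.  (the basement: 6R 1P; the rooftop: 0R 3P)
5. 3 rangers → the rooftop.  (the basement: 3R 1P; the rooftop: 3R 3P)
6. 1 poacher ← the basement.  (the basement: 3R 2P; the rooftop: 3R 2P)
7. 1 ranger and 2 poachers → the rooftop.  (the basement: 2R 0P; the rooftop: 4R 4P)
8. 1 poacher ← the basement.  (the basement: 2R 1P; the rooftop: 4R 3P)
9. 2 rangers and 1 poacher → the rooftop.  (the basement: 0R 0P; the rooftop: 6R 4P)

9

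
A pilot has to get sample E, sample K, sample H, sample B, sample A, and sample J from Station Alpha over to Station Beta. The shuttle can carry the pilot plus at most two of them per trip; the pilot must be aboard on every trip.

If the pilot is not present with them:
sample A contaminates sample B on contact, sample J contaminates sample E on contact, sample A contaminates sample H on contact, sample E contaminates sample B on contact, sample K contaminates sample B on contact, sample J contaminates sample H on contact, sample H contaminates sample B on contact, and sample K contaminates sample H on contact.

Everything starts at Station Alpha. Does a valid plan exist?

No

Whatever the first load, the items left behind include a forbidden pair without the pilot. No opening move is safe, so no plan exists.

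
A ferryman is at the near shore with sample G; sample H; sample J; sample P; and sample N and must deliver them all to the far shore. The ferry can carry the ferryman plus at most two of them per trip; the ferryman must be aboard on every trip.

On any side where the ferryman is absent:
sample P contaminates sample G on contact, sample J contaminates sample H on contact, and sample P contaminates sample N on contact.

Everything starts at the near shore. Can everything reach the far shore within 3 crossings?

Counting alone: the ferryman can take at most 2 across per trip to the far shore, so moving all 5 needs at least 3 loaded trips out, with a return between consecutive ones — at least 5 crossings.
Since 3 < 5, 3 crossings cannot be enough. (The shortest complete plan in fact takes 5:)
1. Ferryman goes to the far shore with sample H and sample P.  [the near shore: sample G, sample J, sample N | the far shore: sample H, sample P]
2. Ferryman goes back to the near shore alone.  [the near shore: sample G, sample J, sample N | the far shore: sample H, sample P]
3. Ferryman goes to the far shore with sample G and sample N.  [the near shore: sample J | the far shore: sample G, sample H, sample N, sample P]
4. Ferryman goes back to the near shore with sample P.  [the near shore: sample J, sample P | the far shore: sample G, sample H, sample N]
5. Ferryman goes to the far shore with sample J and sample P.  [the near shore: — | the far shore: sample G, sample H, sample J, sample N, sample P]

No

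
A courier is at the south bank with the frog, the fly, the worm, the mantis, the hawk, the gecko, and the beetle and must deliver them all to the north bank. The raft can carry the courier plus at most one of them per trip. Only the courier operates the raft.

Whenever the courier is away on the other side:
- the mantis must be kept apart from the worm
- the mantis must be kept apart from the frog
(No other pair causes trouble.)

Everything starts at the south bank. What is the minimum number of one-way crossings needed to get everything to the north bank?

Counting alone: the courier can take at most 1 across per trip to the north bank, so moving all 7 needs at least 7 loaded trips out, with a return between consecutive ones — at least 13 crossings.
The safety rule pushes this higher. Following every safe sequence of crossings, the most of the 7 that can be at the north bank as the raft arrives there on crossing 13 is 6 — never all 7.
So no plan with fewer than 15 crossings exists, and this one achieves 15:
1. Courier goes to the north bank with the mantis.  [the south bank: the beetle, the fly, the frog, the gecko, the hawk, the worm | the north bank: the mantis]
2. Courier goes back to the south bank alone.  [the south bank: the beetle, the fly, the frog, the gecko, the hawk, the worm | the north bank: the mantis]
3. Courier goes to the north bank with the frog.  [the south bank: the beetle, the fly, the gecko, the hawk, the worm | the north bank: the frog, the mantis]
4. Courier goes back to the south bank with the mantis.  [the south bank: the beetle, the fly, the gecko, the hawk, the mantis, the worm | the north bank: the frog]
5. Courier goes to the north bank with the worm.  [the south bank: the beetle, the fly, the gecko, the hawk, the mantis | the north bank: the frog, the worm]
6. Courier goes back to the south bank alone.  [the south bank: the beetle, the fly, the gecko, the hawk, the mantis | the north bank: the frog, the worm]
7. Courier goes to the north bank with the fly.  [the south bank: the beetle, the gecko, the hawk, the mantis | the north bank: the fly, the frog, the worm]
8. Courier goes back to the south bank alone.  [the south bank: the beetle, the gecko, the hawk, the mantis | the north bank: the fly, the frog, the worm]
9. Courier goes to the north bank with the hawk.  [the south bank: the beetle, the gecko, the mantis | the north bank: the fly, the frog, the hawk, the worm]
10. Courier goes back to the south bank alone.  [the south bank: the beetle, the gecko, the mantis | the north bank: the fly, the frog, the hawk, the worm]
11. Courier goes to the north bank with the gecko.  [the south bank: the beetle, the mantis | the north bank: the fly, the frog, the gecko, the hawk, the worm]
12. Courier goes back to the south bank alone.  [the south bank: the beetle, the mantis | the north bank: the fly, the frog, the gecko, the hawk, the worm]
13. Courier goes to the north bank with the beetle.  [the south bank: the mantis | the north bank: the beetle, the fly, the frog, the gecko, the hawk, the worm]
14. Courier goes back to the south bank alone.  [the south bank: the mantis | the north bank: the beetle, the fly, the frog, the gecko, the hawk, the worm]
15. Courier goes to the north bank with the mantis.  [the south bank: — | the north bank: the beetle, the fly, the frog, the gecko, the hawk, the mantis, the worm]

15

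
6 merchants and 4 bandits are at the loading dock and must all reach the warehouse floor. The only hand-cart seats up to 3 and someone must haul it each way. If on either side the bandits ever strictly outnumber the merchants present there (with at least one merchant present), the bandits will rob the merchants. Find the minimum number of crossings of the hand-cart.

9

Counting alone: each trip to the warehouse floor takes at most 3 across and each return brings at least 1 back, so after t trips out (and t−1 returns) at most 3t − (t−1) of the 10 are across; that first reaches 10 at t = 5, so at least 9 crossings are needed.
The plan below uses exactly 9 crossings, so it is optimal:
1. 2 bandits → the warehouse floor.  (the loading dock: 6M 2B; the warehouse floor: 0M 2B)
2. 1 bandit ← the loading dock.  (the loading dock: 6M 3B; the warehouse floor: 0M 1B)
3. 3 bandits → the warehouse floor.  (the loading dock: 6M 0B; the warehouse floor: 0M 4B)
4. 1 bandit ← the loading dock.  (the loading dock: 6M 1B; the warehouse floor: 0M 3B)
5. 3 merchants → the warehouse floor.  (the loading dock: 3M 1B; the warehouse floor: 3M 3B)
6. 1 bandit ← the loading dock.  (the loading dock: 3M 2B; the warehouse floor: 3M 2B)
7. 1 merchant and 2 bandits → the warehouse floor.  (the loading dock: 2M 0B; the warehouse floor: 4M 4B)
8. 1 bandit ← the loading dock.  (the loading dock: 2M 1B; the warehouse floor: 4M 3B)
9. 2 merchants and 1 bandit → the warehouse floor.  (the loading dock: 0M 0B; the warehouse floor: 6M 4B)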